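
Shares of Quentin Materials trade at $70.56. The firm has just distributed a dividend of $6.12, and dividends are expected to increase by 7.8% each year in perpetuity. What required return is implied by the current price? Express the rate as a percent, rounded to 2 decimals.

Rearranging the constant-growth DDM: r = D₁/P₀ + g.
D₁ = 6.12 × (1 + 0.078) = 6.5974.
r = 6.5974 / 70.56 + 0.078 = 0.09350 + 0.078 = 0.17150

17.15%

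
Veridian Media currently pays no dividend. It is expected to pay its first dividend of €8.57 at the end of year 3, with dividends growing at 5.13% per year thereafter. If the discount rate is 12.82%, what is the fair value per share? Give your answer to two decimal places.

€87.56

Deferred-dividend DDM. At t=2 the remaining stream is a growing perpetuity with first payment D_3 = 8.57.
V_2 = D_3/(r−g) = 8.57/(0.1282−0.0513) = 111.4434
P₀ = V_2/(1+r)^2 = 111.4434/(1+0.1282)^2 = 87.5553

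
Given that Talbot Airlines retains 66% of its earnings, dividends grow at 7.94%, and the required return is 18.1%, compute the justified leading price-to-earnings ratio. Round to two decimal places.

3.35

Payout ratio b = 1 − 0.66 = 0.34.
Justified leading P/E = b/(r−g) = 0.34/(0.181−0.0794) = 3.3465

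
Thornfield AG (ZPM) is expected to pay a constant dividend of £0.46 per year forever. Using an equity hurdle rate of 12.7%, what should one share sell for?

Zero-growth DDM (perpetuity): P₀ = D/r = 0.46 / 0.127 = 3.6220

£3.62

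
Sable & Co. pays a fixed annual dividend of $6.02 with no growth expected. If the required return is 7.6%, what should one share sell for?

Zero-growth DDM (perpetuity): P₀ = D/r = 6.02 / 0.076 = 79.2105

$79.21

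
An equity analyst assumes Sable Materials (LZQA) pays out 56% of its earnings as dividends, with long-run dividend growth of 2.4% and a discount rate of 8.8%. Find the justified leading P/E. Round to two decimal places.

8.75

Justified leading P/E = b/(r−g) = 0.56/(0.088−0.024) = 8.7500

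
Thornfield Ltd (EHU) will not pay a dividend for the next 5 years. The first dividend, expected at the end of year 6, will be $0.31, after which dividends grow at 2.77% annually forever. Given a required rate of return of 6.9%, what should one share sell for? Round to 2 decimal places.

$5.38

Deferred-dividend DDM. At t=5 the remaining stream is a growing perpetuity with first payment D_6 = 0.31.
V_5 = D_6/(r−g) = 0.31/(0.069−0.0277) = 7.5061
P₀ = V_5/(1+r)^5 = 7.5061/(1+0.069)^5 = 5.3768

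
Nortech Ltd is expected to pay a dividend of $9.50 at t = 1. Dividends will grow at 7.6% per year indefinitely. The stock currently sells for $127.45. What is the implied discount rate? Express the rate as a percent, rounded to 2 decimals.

Rearranging the constant-growth DDM: r = D₁/P₀ + g.
r = 9.5000 / 127.45 + 0.076 = 0.07454 + 0.076 = 0.15054

15.05%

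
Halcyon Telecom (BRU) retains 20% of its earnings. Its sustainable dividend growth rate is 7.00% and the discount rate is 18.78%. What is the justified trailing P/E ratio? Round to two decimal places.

7.27

Payout ratio b = 1 − 0.20 = 0.80.
Justified trailing P/E = b(1+g)/(r−g) = 0.80×(1+0.07)/(0.1878−0.07) = 7.2666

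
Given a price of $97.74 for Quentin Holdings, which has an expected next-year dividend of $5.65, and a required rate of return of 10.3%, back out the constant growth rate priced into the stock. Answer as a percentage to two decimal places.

From P₀ = D₁/(r − g), the implied growth is g = r − D₁/P₀.
g = 0.103 − 5.65/97.74 = 0.103 − 0.05781 = 0.04519

4.52%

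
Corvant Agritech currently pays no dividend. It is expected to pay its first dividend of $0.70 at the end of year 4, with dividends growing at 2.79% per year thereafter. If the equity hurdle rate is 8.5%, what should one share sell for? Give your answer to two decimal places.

Deferred-dividend DDM. At t=3 the remaining stream is a growing perpetuity with first payment D_4 = 0.70.
V_3 = D_4/(r−g) = 0.70/(0.085−0.0279) = 12.2592
P₀ = V_3/(1+r)^3 = 12.2592/(1+0.085)^3 = 9.5978

$9.60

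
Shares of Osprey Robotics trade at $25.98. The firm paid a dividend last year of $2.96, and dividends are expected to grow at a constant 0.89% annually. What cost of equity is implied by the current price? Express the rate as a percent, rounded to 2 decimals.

Rearranging the constant-growth DDM: r = D₁/P₀ + g.
D₁ = 2.96 × (1 + 0.0089) = 2.9863.
r = 2.9863 / 25.98 + 0.0089 = 0.11495 + 0.0089 = 0.12385

12.38%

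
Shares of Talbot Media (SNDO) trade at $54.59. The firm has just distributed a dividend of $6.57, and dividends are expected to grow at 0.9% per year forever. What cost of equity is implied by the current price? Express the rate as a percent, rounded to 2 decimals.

Rearranging the constant-growth DDM: r = D₁/P₀ + g.
D₁ = 6.57 × (1 + 0.009) = 6.6291.
r = 6.6291 / 54.59 + 0.009 = 0.12143 + 0.009 = 0.13043

13.04%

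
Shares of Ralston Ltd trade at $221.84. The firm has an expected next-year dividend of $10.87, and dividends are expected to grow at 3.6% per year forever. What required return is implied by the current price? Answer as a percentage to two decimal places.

Rearranging the constant-growth DDM: r = D₁/P₀ + g.
r = 10.8700 / 221.84 + 0.036 = 0.04900 + 0.036 = 0.08500

8.50%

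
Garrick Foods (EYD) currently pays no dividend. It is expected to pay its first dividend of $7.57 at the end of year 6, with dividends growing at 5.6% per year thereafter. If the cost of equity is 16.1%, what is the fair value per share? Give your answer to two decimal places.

Deferred-dividend DDM. At t=5 the remaining stream is a growing perpetuity with first payment D_6 = 7.57.
V_5 = D_6/(r−g) = 7.57/(0.161−0.056) = 72.0952
P₀ = V_5/(1+r)^5 = 72.0952/(1+0.161)^5 = 34.1779

$34.18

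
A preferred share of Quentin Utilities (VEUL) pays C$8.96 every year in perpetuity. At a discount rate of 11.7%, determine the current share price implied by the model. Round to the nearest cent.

Zero-growth DDM (perpetuity): P₀ = D/r = 8.96 / 0.117 = 76.5812

C$76.58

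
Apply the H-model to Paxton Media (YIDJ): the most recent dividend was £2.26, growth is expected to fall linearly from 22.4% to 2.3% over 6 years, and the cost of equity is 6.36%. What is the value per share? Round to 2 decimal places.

£90.51

H-model: P₀ = D₀[(1+g_L) + H(g_S−g_L)]/(r−g_L), with H = 6/2 = 3.
P₀ = 2.26 × [(1+0.023) + 3×(0.224−0.023)] / (0.0636−0.023)
   = 2.26 × 1.6260 / 0.0406 = 90.5113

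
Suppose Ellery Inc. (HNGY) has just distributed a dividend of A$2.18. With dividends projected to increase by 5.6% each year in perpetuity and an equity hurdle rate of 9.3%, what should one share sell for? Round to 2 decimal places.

A$62.22

Gordon growth model: P₀ = D₁/(r − g). D₁ = 2.18 × (1 + 0.056) = 2.3021.
P₀ = 2.3021 / (0.093 − 0.056) = 2.3021 / 0.037 = 62.2184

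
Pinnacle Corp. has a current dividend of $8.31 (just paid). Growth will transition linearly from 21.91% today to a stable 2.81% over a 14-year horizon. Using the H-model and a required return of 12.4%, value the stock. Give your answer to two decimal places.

H-model: P₀ = D₀[(1+g_L) + H(g_S−g_L)]/(r−g_L), with H = 14/2 = 7.
P₀ = 8.31 × [(1+0.0281) + 7×(0.2191−0.0281)] / (0.124−0.0281)
   = 8.31 × 2.3651 / 0.0959 = 204.9425

$204.94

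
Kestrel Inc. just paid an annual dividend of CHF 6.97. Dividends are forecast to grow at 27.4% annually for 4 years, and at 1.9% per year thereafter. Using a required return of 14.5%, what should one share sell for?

CHF 123.06

Two-stage DDM. Project D₁…D_4 at 0.274, terminal growth 0.019, discount at r = 0.145.
D_1 = 8.8798
D_2 = 11.3128
D_3 = 14.4126
D_4 = 18.3616
Terminal value at t=4: TV = D_5/(r−g) = 18.7105/(0.145−0.019) = 148.4958
P₀ = 8.8798/(1+0.145)^1 + 11.3128/(1+0.145)^2 + 14.4126/(1+0.145)^3 + 18.3616/(1+0.145)^4 + 148.4958/(1+0.145)^4 = 123.0640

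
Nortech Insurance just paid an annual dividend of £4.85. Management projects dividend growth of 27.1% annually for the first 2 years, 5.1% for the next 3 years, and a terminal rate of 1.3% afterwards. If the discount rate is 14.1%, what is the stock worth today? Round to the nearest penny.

£64.00

Three-stage DDM. Project D₁…D_5; terminal Gordon value at t=5 with g = 0.013; discount at r = 0.141.
D_1 = 6.1643
D_2 = 7.8349
D_3 = 8.2345
D_4 = 8.6544
D_5 = 9.0958
TV_5 = 9.2140/(0.141−0.013) = 71.9847
P₀ = Σ Dₜ/(1+r)ᵗ + TV_5/(1+r)^5 = 63.9968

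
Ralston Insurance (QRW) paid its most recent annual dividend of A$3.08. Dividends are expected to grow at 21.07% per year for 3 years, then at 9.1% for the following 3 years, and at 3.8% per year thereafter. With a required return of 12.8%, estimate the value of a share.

A$61.09

Three-stage DDM. Project D₁…D_6; terminal Gordon value at t=6 with g = 0.038; discount at r = 0.128.
D_1 = 3.7290
D_2 = 4.5146
D_3 = 5.4659
D_4 = 5.9633
D_5 = 6.5059
D_6 = 7.0980
TV_6 = 7.3677/(0.128−0.038) = 81.8633
P₀ = Σ Dₜ/(1+r)ᵗ + TV_6/(1+r)^6 = 61.0946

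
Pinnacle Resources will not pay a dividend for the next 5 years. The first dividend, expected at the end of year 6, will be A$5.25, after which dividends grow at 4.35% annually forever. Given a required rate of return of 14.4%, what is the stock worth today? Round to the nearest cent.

Deferred-dividend DDM. At t=5 the remaining stream is a growing perpetuity with first payment D_6 = 5.25.
V_5 = D_6/(r−g) = 5.25/(0.144−0.0435) = 52.2388
P₀ = V_5/(1+r)^5 = 52.2388/(1+0.144)^5 = 26.6602

A$26.66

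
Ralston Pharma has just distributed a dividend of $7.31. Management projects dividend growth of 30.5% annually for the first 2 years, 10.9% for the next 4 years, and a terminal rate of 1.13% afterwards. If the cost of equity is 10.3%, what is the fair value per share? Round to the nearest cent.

$175.70

Three-stage DDM. Project D₁…D_6; terminal Gordon value at t=6 with g = 0.0113; discount at r = 0.103.
D_1 = 9.5395
D_2 = 12.4491
D_3 = 13.8061
D_4 = 15.3109
D_5 = 16.9798
D_6 = 18.8306
TV_6 = 19.0434/(0.103−0.0113) = 207.6707
P₀ = Σ Dₜ/(1+r)ᵗ + TV_6/(1+r)^6 = 175.6962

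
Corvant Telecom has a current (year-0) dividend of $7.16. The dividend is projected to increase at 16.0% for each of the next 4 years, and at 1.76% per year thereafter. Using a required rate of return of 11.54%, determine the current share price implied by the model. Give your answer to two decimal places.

Two-stage DDM. Project D₁…D_4 at 0.16, terminal growth 0.0176, discount at r = 0.1154.
D_1 = 8.3056
D_2 = 9.6345
D_3 = 11.1760
D_4 = 12.9642
Terminal value at t=4: TV = D_5/(r−g) = 13.1923/(0.1154−0.0176) = 134.8911
P₀ = 8.3056/(1+0.1154)^1 + 9.6345/(1+0.1154)^2 + 11.1760/(1+0.1154)^3 + 12.9642/(1+0.1154)^4 + 134.8911/(1+0.1154)^4 = 118.7684

$118.77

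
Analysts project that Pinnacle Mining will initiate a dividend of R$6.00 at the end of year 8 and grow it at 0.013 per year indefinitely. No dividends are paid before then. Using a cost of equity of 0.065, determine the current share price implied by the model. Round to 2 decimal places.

R$74.25

Deferred-dividend DDM. At t=7 the remaining stream is a growing perpetuity with first payment D_8 = 6.00.
V_7 = D_8/(r−g) = 6.00/(0.065−0.013) = 115.3846
P₀ = V_7/(1+r)^7 = 115.3846/(1+0.065)^7 = 74.2507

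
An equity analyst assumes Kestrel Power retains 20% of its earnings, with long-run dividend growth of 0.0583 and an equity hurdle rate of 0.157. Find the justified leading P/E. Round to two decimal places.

Payout ratio b = 1 − 0.20 = 0.80.
Justified leading P/E = b/(r−g) = 0.80/(0.157−0.0583) = 8.1054

8.11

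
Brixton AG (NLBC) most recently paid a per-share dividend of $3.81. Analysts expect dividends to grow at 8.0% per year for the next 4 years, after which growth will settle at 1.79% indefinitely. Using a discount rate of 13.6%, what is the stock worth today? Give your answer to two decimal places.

Two-stage DDM. Project D₁…D_4 at 0.08, terminal growth 0.0179, discount at r = 0.136.
D_1 = 4.1148
D_2 = 4.4440
D_3 = 4.7995
D_4 = 5.1835
Terminal value at t=4: TV = D_5/(r−g) = 5.2762/(0.136−0.0179) = 44.6761
P₀ = 4.1148/(1+0.136)^1 + 4.4440/(1+0.136)^2 + 4.7995/(1+0.136)^3 + 5.1835/(1+0.136)^4 + 44.6761/(1+0.136)^4 = 40.2785

$40.28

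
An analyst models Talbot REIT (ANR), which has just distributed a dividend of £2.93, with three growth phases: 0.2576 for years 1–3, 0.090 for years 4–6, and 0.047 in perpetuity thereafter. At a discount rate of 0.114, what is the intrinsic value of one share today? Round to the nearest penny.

£85.07

Three-stage DDM. Project D₁…D_6; terminal Gordon value at t=6 with g = 0.047; discount at r = 0.114.
D_1 = 3.6848
D_2 = 4.6340
D_3 = 5.8277
D_4 = 6.3522
D_5 = 6.9239
D_6 = 7.5470
TV_6 = 7.9017/(0.114−0.047) = 117.9361
P₀ = Σ Dₜ/(1+r)ᵗ + TV_6/(1+r)^6 = 85.0734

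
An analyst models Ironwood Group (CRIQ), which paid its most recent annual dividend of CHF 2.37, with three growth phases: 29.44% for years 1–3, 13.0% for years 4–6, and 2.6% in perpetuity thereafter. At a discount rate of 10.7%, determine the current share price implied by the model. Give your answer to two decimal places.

Three-stage DDM. Project D₁…D_6; terminal Gordon value at t=6 with g = 0.026; discount at r = 0.107.
D_1 = 3.0677
D_2 = 3.9709
D_3 = 5.1399
D_4 = 5.8081
D_5 = 6.5631
D_6 = 7.4163
TV_6 = 7.6092/(0.107−0.026) = 93.9402
P₀ = Σ Dₜ/(1+r)ᵗ + TV_6/(1+r)^6 = 72.6925

CHF 72.69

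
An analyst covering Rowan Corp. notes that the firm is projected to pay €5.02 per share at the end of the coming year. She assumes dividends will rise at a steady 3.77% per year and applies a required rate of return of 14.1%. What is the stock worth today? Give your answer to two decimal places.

Gordon growth model: P₀ = D₁/(r − g), with D₁ = 5.02 given directly.
P₀ = 5.0200 / (0.141 − 0.0377) = 5.0200 / 0.1033 = 48.5963

€48.60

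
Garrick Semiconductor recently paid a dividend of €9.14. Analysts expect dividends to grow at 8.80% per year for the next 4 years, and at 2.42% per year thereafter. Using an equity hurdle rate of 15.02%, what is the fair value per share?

€91.36

Two-stage DDM. Project D₁…D_4 at 0.088, terminal growth 0.0242, discount at r = 0.1502.
D_1 = 9.9443
D_2 = 10.8194
D_3 = 11.7715
D_4 = 12.8074
Terminal value at t=4: TV = D_5/(r−g) = 13.1174/(0.1502−0.0242) = 104.1061
P₀ = 9.9443/(1+0.1502)^1 + 10.8194/(1+0.1502)^2 + 11.7715/(1+0.1502)^3 + 12.8074/(1+0.1502)^4 + 104.1061/(1+0.1502)^4 = 91.3590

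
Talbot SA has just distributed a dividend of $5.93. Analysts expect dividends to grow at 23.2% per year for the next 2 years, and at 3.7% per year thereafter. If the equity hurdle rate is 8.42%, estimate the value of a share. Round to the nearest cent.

Two-stage DDM. Project D₁…D_2 at 0.232, terminal growth 0.037, discount at r = 0.0842.
D_1 = 7.3058
D_2 = 9.0007
Terminal value at t=2: TV = D_3/(r−g) = 9.3337/(0.0842−0.037) = 197.7483
P₀ = 7.3058/(1+0.0842)^1 + 9.0007/(1+0.0842)^2 + 197.7483/(1+0.0842)^2 = 182.6217

$182.62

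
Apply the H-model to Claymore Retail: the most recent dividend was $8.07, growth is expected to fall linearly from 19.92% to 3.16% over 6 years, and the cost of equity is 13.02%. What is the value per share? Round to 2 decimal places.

H-model: P₀ = D₀[(1+g_L) + H(g_S−g_L)]/(r−g_L), with H = 6/2 = 3.
P₀ = 8.07 × [(1+0.0316) + 3×(0.1992−0.0316)] / (0.1302−0.0316)
   = 8.07 × 1.5344 / 0.0986 = 125.5843

$125.58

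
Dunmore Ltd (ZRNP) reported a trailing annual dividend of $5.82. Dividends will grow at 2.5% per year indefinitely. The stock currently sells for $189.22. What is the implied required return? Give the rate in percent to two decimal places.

Rearranging the constant-growth DDM: r = D₁/P₀ + g.
D₁ = 5.82 × (1 + 0.025) = 5.9655.
r = 5.9655 / 189.22 + 0.025 = 0.03153 + 0.025 = 0.05653

5.65%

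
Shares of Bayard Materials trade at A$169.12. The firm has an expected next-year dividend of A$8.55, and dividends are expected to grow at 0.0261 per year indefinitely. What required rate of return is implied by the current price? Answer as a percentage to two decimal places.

Rearranging the constant-growth DDM: r = D₁/P₀ + g.
r = 8.5500 / 169.12 + 0.0261 = 0.05056 + 0.0261 = 0.07666

7.67%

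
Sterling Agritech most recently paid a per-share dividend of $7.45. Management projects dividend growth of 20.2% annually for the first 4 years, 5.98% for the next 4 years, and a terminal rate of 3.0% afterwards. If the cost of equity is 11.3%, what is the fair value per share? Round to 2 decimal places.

Three-stage DDM. Project D₁…D_8; terminal Gordon value at t=8 with g = 0.03; discount at r = 0.113.
D_1 = 8.9549
D_2 = 10.7638
D_3 = 12.9381
D_4 = 15.5516
D_5 = 16.4816
D_6 = 17.4671
D_7 = 18.5117
D_8 = 19.6187
TV_8 = 20.2072/(0.113−0.03) = 243.4607
P₀ = Σ Dₜ/(1+r)ᵗ + TV_8/(1+r)^8 = 175.5596

$175.56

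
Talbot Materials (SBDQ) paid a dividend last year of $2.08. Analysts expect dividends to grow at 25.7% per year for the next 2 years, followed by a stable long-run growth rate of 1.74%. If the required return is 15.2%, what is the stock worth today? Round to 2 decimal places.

Two-stage DDM. Project D₁…D_2 at 0.257, terminal growth 0.0174, discount at r = 0.152.
D_1 = 2.6146
D_2 = 3.2865
Terminal value at t=2: TV = D_3/(r−g) = 3.3437/(0.152−0.0174) = 24.8417
P₀ = 2.6146/(1+0.152)^1 + 3.2865/(1+0.152)^2 + 24.8417/(1+0.152)^2 = 23.4647

$23.46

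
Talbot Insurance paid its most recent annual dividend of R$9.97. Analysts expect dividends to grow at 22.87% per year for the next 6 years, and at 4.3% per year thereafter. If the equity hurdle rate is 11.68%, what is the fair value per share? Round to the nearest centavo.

R$334.56

Two-stage DDM. Project D₁…D_6 at 0.2287, terminal growth 0.043, discount at r = 0.1168.
D_1 = 12.2501
D_2 = 15.0517
D_3 = 18.4941
D_4 = 22.7237
D_5 = 27.9206
D_6 = 34.3060
Terminal value at t=6: TV = D_7/(r−g) = 35.7812/(0.1168−0.043) = 484.8398
P₀ = 12.2501/(1+0.1168)^1 + 15.0517/(1+0.1168)^2 + 18.4941/(1+0.1168)^3 + 22.7237/(1+0.1168)^4 + 27.9206/(1+0.1168)^5 + 34.3060/(1+0.1168)^6 + 484.8398/(1+0.1168)^6 = 334.5626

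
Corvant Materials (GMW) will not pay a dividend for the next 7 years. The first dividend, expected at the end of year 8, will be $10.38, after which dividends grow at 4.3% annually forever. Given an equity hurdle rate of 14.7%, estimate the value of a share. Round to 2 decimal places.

$38.21

Deferred-dividend DDM. At t=7 the remaining stream is a growing perpetuity with first payment D_8 = 10.38.
V_7 = D_8/(r−g) = 10.38/(0.147−0.043) = 99.8077
P₀ = V_7/(1+r)^7 = 99.8077/(1+0.147)^7 = 38.2138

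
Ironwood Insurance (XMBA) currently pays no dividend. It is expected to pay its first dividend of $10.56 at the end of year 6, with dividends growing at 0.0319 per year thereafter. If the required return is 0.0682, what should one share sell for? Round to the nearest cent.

Deferred-dividend DDM. At t=5 the remaining stream is a growing perpetuity with first payment D_6 = 10.56.
V_5 = D_6/(r−g) = 10.56/(0.0682−0.0319) = 290.9091
P₀ = V_5/(1+r)^5 = 290.9091/(1+0.0682)^5 = 209.1676

$209.17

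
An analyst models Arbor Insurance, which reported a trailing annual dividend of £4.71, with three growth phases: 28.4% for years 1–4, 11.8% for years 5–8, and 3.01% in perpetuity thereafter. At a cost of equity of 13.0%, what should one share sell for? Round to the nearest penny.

£134.35

Three-stage DDM. Project D₁…D_8; terminal Gordon value at t=8 with g = 0.0301; discount at r = 0.13.
D_1 = 6.0476
D_2 = 7.7652
D_3 = 9.9705
D_4 = 12.8021
D_5 = 14.3127
D_6 = 16.0016
D_7 = 17.8898
D_8 = 20.0008
TV_8 = 20.6029/(0.13−0.0301) = 206.2349
P₀ = Σ Dₜ/(1+r)ᵗ + TV_8/(1+r)^8 = 134.3543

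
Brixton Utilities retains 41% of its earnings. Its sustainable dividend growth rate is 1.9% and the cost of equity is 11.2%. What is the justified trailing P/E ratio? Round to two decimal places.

6.46

Payout ratio b = 1 − 0.41 = 0.59.
Justified trailing P/E = b(1+g)/(r−g) = 0.59×(1+0.019)/(0.112−0.019) = 6.4646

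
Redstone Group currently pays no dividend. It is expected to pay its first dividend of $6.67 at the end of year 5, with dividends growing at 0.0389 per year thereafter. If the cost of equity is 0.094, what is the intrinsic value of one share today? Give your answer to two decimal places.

$84.51

Deferred-dividend DDM. At t=4 the remaining stream is a growing perpetuity with first payment D_5 = 6.67.
V_4 = D_5/(r−g) = 6.67/(0.094−0.0389) = 121.0526
P₀ = V_4/(1+r)^4 = 121.0526/(1+0.094)^4 = 84.5094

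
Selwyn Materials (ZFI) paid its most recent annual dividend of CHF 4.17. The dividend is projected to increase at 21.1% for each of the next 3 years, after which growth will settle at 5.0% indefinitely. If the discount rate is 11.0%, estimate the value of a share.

Two-stage DDM. Project D₁…D_3 at 0.211, terminal growth 0.05, discount at r = 0.11.
D_1 = 5.0499
D_2 = 6.1154
D_3 = 7.4057
Terminal value at t=3: TV = D_4/(r−g) = 7.7760/(0.11−0.05) = 129.6005
P₀ = 5.0499/(1+0.11)^1 + 6.1154/(1+0.11)^2 + 7.4057/(1+0.11)^3 + 129.6005/(1+0.11)^3 = 109.6906

CHF 109.69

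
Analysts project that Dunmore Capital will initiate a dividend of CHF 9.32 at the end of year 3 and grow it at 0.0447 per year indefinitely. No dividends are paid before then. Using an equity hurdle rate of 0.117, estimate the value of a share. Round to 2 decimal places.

CHF 103.32

Deferred-dividend DDM. At t=2 the remaining stream is a growing perpetuity with first payment D_3 = 9.32.
V_2 = D_3/(r−g) = 9.32/(0.117−0.0447) = 128.9073
P₀ = V_2/(1+r)^2 = 128.9073/(1+0.117)^2 = 103.3169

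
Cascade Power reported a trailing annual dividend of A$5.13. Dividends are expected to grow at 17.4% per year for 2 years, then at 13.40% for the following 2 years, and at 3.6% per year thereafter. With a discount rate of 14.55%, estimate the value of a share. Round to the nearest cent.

A$71.22

Three-stage DDM. Project D₁…D_4; terminal Gordon value at t=4 with g = 0.036; discount at r = 0.1455.
D_1 = 6.0226
D_2 = 7.0706
D_3 = 8.0180
D_4 = 9.0924
TV_4 = 9.4198/(0.1455−0.036) = 86.0251
P₀ = Σ Dₜ/(1+r)ᵗ + TV_4/(1+r)^4 = 71.2238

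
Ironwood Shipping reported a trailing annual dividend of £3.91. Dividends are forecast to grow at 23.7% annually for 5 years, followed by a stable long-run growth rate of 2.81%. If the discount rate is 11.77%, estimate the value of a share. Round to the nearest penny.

Two-stage DDM. Project D₁…D_5 at 0.237, terminal growth 0.0281, discount at r = 0.1177.
D_1 = 4.8367
D_2 = 5.9830
D_3 = 7.4009
D_4 = 9.1549
D_5 = 11.3247
Terminal value at t=5: TV = D_6/(r−g) = 11.6429/(0.1177−0.0281) = 129.9429
P₀ = 4.8367/(1+0.1177)^1 + 5.9830/(1+0.1177)^2 + 7.4009/(1+0.1177)^3 + 9.1549/(1+0.1177)^4 + 11.3247/(1+0.1177)^5 + 129.9429/(1+0.1177)^5 = 101.2703

£101.27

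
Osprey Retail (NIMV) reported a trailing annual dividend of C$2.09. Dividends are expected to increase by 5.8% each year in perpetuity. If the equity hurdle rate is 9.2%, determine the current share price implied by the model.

Gordon growth model: P₀ = D₁/(r − g). D₁ = 2.09 × (1 + 0.058) = 2.2112.
P₀ = 2.2112 / (0.092 − 0.058) = 2.2112 / 0.034 = 65.0359

C$65.04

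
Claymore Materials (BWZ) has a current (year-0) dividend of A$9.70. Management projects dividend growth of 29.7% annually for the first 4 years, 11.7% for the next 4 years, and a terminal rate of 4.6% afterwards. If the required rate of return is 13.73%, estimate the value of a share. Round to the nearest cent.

A$292.13

Three-stage DDM. Project D₁…D_8; terminal Gordon value at t=8 with g = 0.046; discount at r = 0.1373.
D_1 = 12.5809
D_2 = 16.3174
D_3 = 21.1637
D_4 = 27.4493
D_5 = 30.6609
D_6 = 34.2482
D_7 = 38.2553
D_8 = 42.7311
TV_8 = 44.6968/(0.1373−0.046) = 489.5592
P₀ = Σ Dₜ/(1+r)ᵗ + TV_8/(1+r)^8 = 292.1292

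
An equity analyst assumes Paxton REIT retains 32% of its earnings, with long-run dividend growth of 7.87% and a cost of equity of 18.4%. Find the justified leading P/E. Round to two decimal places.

6.46

Payout ratio b = 1 − 0.32 = 0.68.
Justified leading P/E = b/(r−g) = 0.68/(0.184−0.0787) = 6.4577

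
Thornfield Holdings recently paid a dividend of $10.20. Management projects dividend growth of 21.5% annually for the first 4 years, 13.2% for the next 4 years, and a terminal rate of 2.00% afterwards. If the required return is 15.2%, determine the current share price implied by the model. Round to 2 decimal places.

Three-stage DDM. Project D₁…D_8; terminal Gordon value at t=8 with g = 0.02; discount at r = 0.152.
D_1 = 12.3930
D_2 = 15.0575
D_3 = 18.2949
D_4 = 22.2283
D_5 = 25.1624
D_6 = 28.4838
D_7 = 32.2437
D_8 = 36.4998
TV_8 = 37.2298/(0.152−0.02) = 282.0442
P₀ = Σ Dₜ/(1+r)ᵗ + TV_8/(1+r)^8 = 185.9503

$185.95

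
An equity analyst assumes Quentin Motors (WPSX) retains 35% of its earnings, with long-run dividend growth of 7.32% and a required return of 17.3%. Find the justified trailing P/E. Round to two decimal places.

6.99

Payout ratio b = 1 − 0.35 = 0.65.
Justified trailing P/E = b(1+g)/(r−g) = 0.65×(1+0.0732)/(0.173−0.0732) = 6.9898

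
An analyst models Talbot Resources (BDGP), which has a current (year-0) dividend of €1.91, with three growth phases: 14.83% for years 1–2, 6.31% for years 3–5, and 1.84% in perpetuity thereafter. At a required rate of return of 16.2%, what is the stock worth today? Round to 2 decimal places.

€18.58

Three-stage DDM. Project D₁…D_5; terminal Gordon value at t=5 with g = 0.0184; discount at r = 0.162.
D_1 = 2.1933
D_2 = 2.5185
D_3 = 2.6774
D_4 = 2.8464
D_5 = 3.0260
TV_5 = 3.0817/(0.162−0.0184) = 21.4600
P₀ = Σ Dₜ/(1+r)ᵗ + TV_5/(1+r)^5 = 18.5785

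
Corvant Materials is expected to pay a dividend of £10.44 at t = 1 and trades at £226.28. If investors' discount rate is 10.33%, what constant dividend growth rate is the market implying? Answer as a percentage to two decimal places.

5.72%

From P₀ = D₁/(r − g), the implied growth is g = r − D₁/P₀.
g = 0.1033 − 10.44/226.28 = 0.1033 − 0.04614 = 0.05716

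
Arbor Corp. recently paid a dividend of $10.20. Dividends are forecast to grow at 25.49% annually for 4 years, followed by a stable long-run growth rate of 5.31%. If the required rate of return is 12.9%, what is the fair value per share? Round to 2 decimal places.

$269.53

Two-stage DDM. Project D₁…D_4 at 0.2549, terminal growth 0.0531, discount at r = 0.129.
D_1 = 12.8000
D_2 = 16.0627
D_3 = 20.1571
D_4 = 25.2951
Terminal value at t=4: TV = D_5/(r−g) = 26.6383/(0.129−0.0531) = 350.9655
P₀ = 12.8000/(1+0.129)^1 + 16.0627/(1+0.129)^2 + 20.1571/(1+0.129)^3 + 25.2951/(1+0.129)^4 + 350.9655/(1+0.129)^4 = 269.5326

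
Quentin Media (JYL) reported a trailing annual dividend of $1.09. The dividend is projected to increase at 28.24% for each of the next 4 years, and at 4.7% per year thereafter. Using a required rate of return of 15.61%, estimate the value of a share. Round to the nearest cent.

$21.52

Two-stage DDM. Project D₁…D_4 at 0.2824, terminal growth 0.047, discount at r = 0.1561.
D_1 = 1.3978
D_2 = 1.7926
D_3 = 2.2988
D_4 = 2.9480
Terminal value at t=4: TV = D_5/(r−g) = 3.0865/(0.1561−0.047) = 28.2906
P₀ = 1.3978/(1+0.1561)^1 + 1.7926/(1+0.1561)^2 + 2.2988/(1+0.1561)^3 + 2.9480/(1+0.1561)^4 + 28.2906/(1+0.1561)^4 = 21.5247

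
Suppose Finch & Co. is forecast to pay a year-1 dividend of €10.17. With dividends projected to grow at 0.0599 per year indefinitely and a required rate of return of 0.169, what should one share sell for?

Gordon growth model: P₀ = D₁/(r − g), with D₁ = 10.17 given directly.
P₀ = 10.1700 / (0.169 − 0.0599) = 10.1700 / 0.1091 = 93.2172

€93.22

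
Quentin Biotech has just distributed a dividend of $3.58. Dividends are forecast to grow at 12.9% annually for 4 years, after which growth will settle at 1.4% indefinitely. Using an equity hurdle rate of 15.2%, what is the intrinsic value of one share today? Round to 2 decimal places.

Two-stage DDM. Project D₁…D_4 at 0.129, terminal growth 0.014, discount at r = 0.152.
D_1 = 4.0418
D_2 = 4.5632
D_3 = 5.1519
D_4 = 5.8165
Terminal value at t=4: TV = D_5/(r−g) = 5.8979/(0.152−0.014) = 42.7383
P₀ = 4.0418/(1+0.152)^1 + 4.5632/(1+0.152)^2 + 5.1519/(1+0.152)^3 + 5.8165/(1+0.152)^4 + 42.7383/(1+0.152)^4 = 37.8859

$37.89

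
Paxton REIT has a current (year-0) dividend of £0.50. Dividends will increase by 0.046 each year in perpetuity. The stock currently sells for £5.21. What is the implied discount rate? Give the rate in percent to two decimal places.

Rearranging the constant-growth DDM: r = D₁/P₀ + g.
D₁ = 0.50 × (1 + 0.046) = 0.5230.
r = 0.5230 / 5.21 + 0.046 = 0.10038 + 0.046 = 0.14638

14.64%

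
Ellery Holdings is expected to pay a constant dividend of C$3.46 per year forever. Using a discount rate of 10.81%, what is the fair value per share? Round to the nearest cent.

C$32.01

Zero-growth DDM (perpetuity): P₀ = D/r = 3.46 / 0.1081 = 32.0074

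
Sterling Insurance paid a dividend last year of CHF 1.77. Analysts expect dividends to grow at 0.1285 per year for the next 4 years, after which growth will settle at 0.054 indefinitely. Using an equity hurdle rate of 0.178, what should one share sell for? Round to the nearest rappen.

CHF 19.04

Two-stage DDM. Project D₁…D_4 at 0.1285, terminal growth 0.054, discount at r = 0.178.
D_1 = 1.9974
D_2 = 2.2541
D_3 = 2.5438
D_4 = 2.8706
Terminal value at t=4: TV = D_5/(r−g) = 3.0257/(0.178−0.054) = 24.4005
P₀ = 1.9974/(1+0.178)^1 + 2.2541/(1+0.178)^2 + 2.5438/(1+0.178)^3 + 2.8706/(1+0.178)^4 + 24.4005/(1+0.178)^4 = 19.0380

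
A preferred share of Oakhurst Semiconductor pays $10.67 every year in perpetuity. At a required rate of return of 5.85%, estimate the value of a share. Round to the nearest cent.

Zero-growth DDM (perpetuity): P₀ = D/r = 10.67 / 0.0585 = 182.3932

$182.39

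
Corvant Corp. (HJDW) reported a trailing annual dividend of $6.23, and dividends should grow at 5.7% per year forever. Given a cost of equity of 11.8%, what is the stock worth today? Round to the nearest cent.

Gordon growth model: P₀ = D₁/(r − g). D₁ = 6.23 × (1 + 0.057) = 6.5851.
P₀ = 6.5851 / (0.118 − 0.057) = 6.5851 / 0.061 = 107.9526

$107.95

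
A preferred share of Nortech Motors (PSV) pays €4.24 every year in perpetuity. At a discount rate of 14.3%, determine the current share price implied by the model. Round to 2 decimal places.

€29.65

Zero-growth DDM (perpetuity): P₀ = D/r = 4.24 / 0.143 = 29.6503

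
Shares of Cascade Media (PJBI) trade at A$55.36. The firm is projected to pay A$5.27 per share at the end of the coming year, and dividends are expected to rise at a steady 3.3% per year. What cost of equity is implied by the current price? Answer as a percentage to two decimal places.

12.82%

Rearranging the constant-growth DDM: r = D₁/P₀ + g.
r = 5.2700 / 55.36 + 0.033 = 0.09520 + 0.033 = 0.12820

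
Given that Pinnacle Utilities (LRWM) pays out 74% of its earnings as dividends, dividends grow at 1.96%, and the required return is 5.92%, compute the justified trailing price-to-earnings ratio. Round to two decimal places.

19.05

Justified trailing P/E = b(1+g)/(r−g) = 0.74×(1+0.0196)/(0.0592−0.0196) = 19.0531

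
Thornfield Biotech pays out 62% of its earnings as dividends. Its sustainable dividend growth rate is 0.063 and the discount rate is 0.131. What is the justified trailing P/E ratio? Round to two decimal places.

Justified trailing P/E = b(1+g)/(r−g) = 0.62×(1+0.063)/(0.131−0.063) = 9.6921

9.69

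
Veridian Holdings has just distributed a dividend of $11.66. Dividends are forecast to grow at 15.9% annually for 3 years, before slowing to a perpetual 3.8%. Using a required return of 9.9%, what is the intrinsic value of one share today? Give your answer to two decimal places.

Two-stage DDM. Project D₁…D_3 at 0.159, terminal growth 0.038, discount at r = 0.099.
D_1 = 13.5139
D_2 = 15.6627
D_3 = 18.1530
Terminal value at t=3: TV = D_4/(r−g) = 18.8428/(0.099−0.038) = 308.8989
P₀ = 13.5139/(1+0.099)^1 + 15.6627/(1+0.099)^2 + 18.1530/(1+0.099)^3 + 308.8989/(1+0.099)^3 = 271.6548

$271.65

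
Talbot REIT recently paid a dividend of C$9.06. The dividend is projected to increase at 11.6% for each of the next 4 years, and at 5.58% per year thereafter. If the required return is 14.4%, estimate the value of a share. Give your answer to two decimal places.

Two-stage DDM. Project D₁…D_4 at 0.116, terminal growth 0.0558, discount at r = 0.144.
D_1 = 10.1110
D_2 = 11.2838
D_3 = 12.5928
D_4 = 14.0535
Terminal value at t=4: TV = D_5/(r−g) = 14.8377/(0.144−0.0558) = 168.2279
P₀ = 10.1110/(1+0.144)^1 + 11.2838/(1+0.144)^2 + 12.5928/(1+0.144)^3 + 14.0535/(1+0.144)^4 + 168.2279/(1+0.144)^4 = 132.2948

C$132.29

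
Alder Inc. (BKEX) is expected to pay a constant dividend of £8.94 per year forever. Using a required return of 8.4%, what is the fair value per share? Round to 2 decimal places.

£106.43

Zero-growth DDM (perpetuity): P₀ = D/r = 8.94 / 0.084 = 106.4286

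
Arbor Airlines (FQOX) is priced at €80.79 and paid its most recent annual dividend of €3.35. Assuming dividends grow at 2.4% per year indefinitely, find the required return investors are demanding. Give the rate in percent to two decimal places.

6.65%

Rearranging the constant-growth DDM: r = D₁/P₀ + g.
D₁ = 3.35 × (1 + 0.024) = 3.4304.
r = 3.4304 / 80.79 + 0.024 = 0.04246 + 0.024 = 0.06646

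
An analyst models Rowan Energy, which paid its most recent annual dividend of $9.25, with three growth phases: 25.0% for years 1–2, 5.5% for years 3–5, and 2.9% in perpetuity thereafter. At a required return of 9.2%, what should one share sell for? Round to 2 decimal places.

Three-stage DDM. Project D₁…D_5; terminal Gordon value at t=5 with g = 0.029; discount at r = 0.092.
D_1 = 11.5625
D_2 = 14.4531
D_3 = 15.2480
D_4 = 16.0867
D_5 = 16.9715
TV_5 = 17.4636/(0.092−0.029) = 277.2005
P₀ = Σ Dₜ/(1+r)ᵗ + TV_5/(1+r)^5 = 235.1786

$235.18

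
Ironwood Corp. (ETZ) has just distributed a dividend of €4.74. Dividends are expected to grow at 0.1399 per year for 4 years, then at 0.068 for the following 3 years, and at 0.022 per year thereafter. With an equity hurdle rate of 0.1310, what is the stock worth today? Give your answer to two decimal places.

€71.05

Three-stage DDM. Project D₁…D_7; terminal Gordon value at t=7 with g = 0.022; discount at r = 0.131.
D_1 = 5.4031
D_2 = 6.1590
D_3 = 7.0207
D_4 = 8.0029
D_5 = 8.5471
D_6 = 9.1283
D_7 = 9.7490
TV_7 = 9.9635/(0.131−0.022) = 91.4079
P₀ = Σ Dₜ/(1+r)ᵗ + TV_7/(1+r)^7 = 71.0481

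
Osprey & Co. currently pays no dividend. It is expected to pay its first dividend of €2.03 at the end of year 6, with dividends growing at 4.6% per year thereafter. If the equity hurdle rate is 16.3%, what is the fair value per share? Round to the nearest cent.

Deferred-dividend DDM. At t=5 the remaining stream is a growing perpetuity with first payment D_6 = 2.03.
V_5 = D_6/(r−g) = 2.03/(0.163−0.046) = 17.3504
P₀ = V_5/(1+r)^5 = 17.3504/(1+0.163)^5 = 8.1548

€8.15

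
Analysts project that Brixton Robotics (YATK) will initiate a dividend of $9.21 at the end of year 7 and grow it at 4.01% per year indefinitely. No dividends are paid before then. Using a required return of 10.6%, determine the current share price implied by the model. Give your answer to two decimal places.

Deferred-dividend DDM. At t=6 the remaining stream is a growing perpetuity with first payment D_7 = 9.21.
V_6 = D_7/(r−g) = 9.21/(0.106−0.0401) = 139.7572
P₀ = V_6/(1+r)^6 = 139.7572/(1+0.106)^6 = 76.3561

$76.36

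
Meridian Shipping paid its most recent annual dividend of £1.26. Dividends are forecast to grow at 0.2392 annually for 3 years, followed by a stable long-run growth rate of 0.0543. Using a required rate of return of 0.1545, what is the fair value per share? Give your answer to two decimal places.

£20.76

Two-stage DDM. Project D₁…D_3 at 0.2392, terminal growth 0.0543, discount at r = 0.1545.
D_1 = 1.5614
D_2 = 1.9349
D_3 = 2.3977
Terminal value at t=3: TV = D_4/(r−g) = 2.5279/(0.1545−0.0543) = 25.2285
P₀ = 1.5614/(1+0.1545)^1 + 1.9349/(1+0.1545)^2 + 2.3977/(1+0.1545)^3 + 25.2285/(1+0.1545)^3 = 20.7572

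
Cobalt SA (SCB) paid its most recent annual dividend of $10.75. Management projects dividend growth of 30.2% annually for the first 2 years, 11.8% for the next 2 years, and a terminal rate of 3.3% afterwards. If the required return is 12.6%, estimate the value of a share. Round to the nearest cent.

Three-stage DDM. Project D₁…D_4; terminal Gordon value at t=4 with g = 0.033; discount at r = 0.126.
D_1 = 13.9965
D_2 = 18.2234
D_3 = 20.3738
D_4 = 22.7779
TV_4 = 23.5296/(0.126−0.033) = 253.0063
P₀ = Σ Dₜ/(1+r)ᵗ + TV_4/(1+r)^4 = 212.6345

$212.63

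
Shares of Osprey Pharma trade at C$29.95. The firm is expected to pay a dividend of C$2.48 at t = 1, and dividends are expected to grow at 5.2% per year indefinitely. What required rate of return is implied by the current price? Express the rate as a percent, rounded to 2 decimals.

13.48%

Rearranging the constant-growth DDM: r = D₁/P₀ + g.
r = 2.4800 / 29.95 + 0.052 = 0.08280 + 0.052 = 0.13480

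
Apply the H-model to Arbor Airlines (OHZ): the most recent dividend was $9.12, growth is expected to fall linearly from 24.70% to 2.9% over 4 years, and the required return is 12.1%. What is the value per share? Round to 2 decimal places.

$145.23

H-model: P₀ = D₀[(1+g_L) + H(g_S−g_L)]/(r−g_L), with H = 4/2 = 2.
P₀ = 9.12 × [(1+0.029) + 2×(0.247−0.029)] / (0.121−0.029)
   = 9.12 × 1.4650 / 0.092 = 145.2261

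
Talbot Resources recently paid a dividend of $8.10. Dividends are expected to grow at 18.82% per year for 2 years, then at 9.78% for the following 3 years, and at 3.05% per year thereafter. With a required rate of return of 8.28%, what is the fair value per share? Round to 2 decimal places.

$249.00

Three-stage DDM. Project D₁…D_5; terminal Gordon value at t=5 with g = 0.0305; discount at r = 0.0828.
D_1 = 9.6244
D_2 = 11.4357
D_3 = 12.5542
D_4 = 13.7819
D_5 = 15.1298
TV_5 = 15.5913/(0.0828−0.0305) = 298.1124
P₀ = Σ Dₜ/(1+r)ᵗ + TV_5/(1+r)^5 = 249.0019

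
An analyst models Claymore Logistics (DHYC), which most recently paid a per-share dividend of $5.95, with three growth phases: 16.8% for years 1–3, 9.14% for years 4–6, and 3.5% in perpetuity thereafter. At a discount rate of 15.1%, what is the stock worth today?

$82.47

Three-stage DDM. Project D₁…D_6; terminal Gordon value at t=6 with g = 0.035; discount at r = 0.151.
D_1 = 6.9496
D_2 = 8.1171
D_3 = 9.4808
D_4 = 10.3474
D_5 = 11.2931
D_6 = 12.3253
TV_6 = 12.7567/(0.151−0.035) = 109.9714
P₀ = Σ Dₜ/(1+r)ᵗ + TV_6/(1+r)^6 = 82.4656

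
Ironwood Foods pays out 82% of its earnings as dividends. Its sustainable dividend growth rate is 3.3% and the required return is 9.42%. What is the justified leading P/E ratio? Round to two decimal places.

13.40

Justified leading P/E = b/(r−g) = 0.82/(0.0942−0.033) = 13.3987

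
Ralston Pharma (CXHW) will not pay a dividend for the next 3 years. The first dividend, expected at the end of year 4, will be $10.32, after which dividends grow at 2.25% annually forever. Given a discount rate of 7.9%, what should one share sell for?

$145.40

Deferred-dividend DDM. At t=3 the remaining stream is a growing perpetuity with first payment D_4 = 10.32.
V_3 = D_4/(r−g) = 10.32/(0.079−0.0225) = 182.6549
P₀ = V_3/(1+r)^3 = 182.6549/(1+0.079)^3 = 145.4008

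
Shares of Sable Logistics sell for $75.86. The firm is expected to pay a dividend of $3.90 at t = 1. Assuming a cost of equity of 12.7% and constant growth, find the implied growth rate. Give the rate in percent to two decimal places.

From P₀ = D₁/(r − g), the implied growth is g = r − D₁/P₀.
g = 0.127 − 3.90/75.86 = 0.127 − 0.05141 = 0.07559

7.56%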